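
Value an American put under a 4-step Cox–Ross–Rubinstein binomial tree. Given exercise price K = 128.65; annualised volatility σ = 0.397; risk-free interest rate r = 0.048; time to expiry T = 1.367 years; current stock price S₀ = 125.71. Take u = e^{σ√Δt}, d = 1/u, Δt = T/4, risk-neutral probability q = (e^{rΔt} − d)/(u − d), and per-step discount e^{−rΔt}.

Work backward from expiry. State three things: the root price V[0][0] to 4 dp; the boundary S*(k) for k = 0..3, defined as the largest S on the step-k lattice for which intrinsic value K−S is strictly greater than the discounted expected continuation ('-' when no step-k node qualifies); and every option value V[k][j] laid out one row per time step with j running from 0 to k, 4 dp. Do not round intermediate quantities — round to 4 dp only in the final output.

price = 20.8127
boundary = - - 79.0286 99.6729
tree:
20.8127
32.8326 8.3837
49.6214 15.6025 0.7766
65.9898 28.9771 1.5110 0.0000
78.9680 49.6214 2.9400 0.0000 0.0000

Δt=0.34175  u=1.26123  d=0.79288  q=0.47755  discount=0.98373
step 4 (expiry): payoffs max(K−S,0) = 78.9680 49.6214 2.9400 0.0000 0.0000
step 3: (k=3,j=0): S=62.6602, (K−S)⁺=65.9898, hold=63.8966 ⇒ V=65.9898 exercise | (k=3,j=1): S=99.6729, (K−S)⁺=28.9771, hold=26.8839 ⇒ V=28.9771 exercise | (k=3,j=2): S=158.5486, (K−S)⁺=0.0000, hold=1.5110 ⇒ V=1.5110 continue | (k=3,j=3): S=252.2017, (K−S)⁺=0.0000, hold=0.0000 ⇒ V=0.0000 continue  boundary S*=99.6729
step 2: (k=2,j=0): S=79.0286, (K−S)⁺=49.6214, hold=47.5282 ⇒ V=49.6214 exercise | (k=2,j=1): S=125.7100, (K−S)⁺=2.9400, hold=15.6025 ⇒ V=15.6025 continue | (k=2,j=2): S=199.9656, (K−S)⁺=0.0000, hold=0.7766 ⇒ V=0.7766 continue  boundary S*=79.0286
step 1: (k=1,j=0): S=99.6729, (K−S)⁺=28.9771, hold=32.8326 ⇒ V=32.8326 continue | (k=1,j=1): S=158.5486, (K−S)⁺=0.0000, hold=8.3837 ⇒ V=8.3837 continue  boundary S*=-
step 0: (k=0,j=0): S=125.7100, (K−S)⁺=2.9400, hold=20.8127 ⇒ V=20.8127 continue  boundary S*=-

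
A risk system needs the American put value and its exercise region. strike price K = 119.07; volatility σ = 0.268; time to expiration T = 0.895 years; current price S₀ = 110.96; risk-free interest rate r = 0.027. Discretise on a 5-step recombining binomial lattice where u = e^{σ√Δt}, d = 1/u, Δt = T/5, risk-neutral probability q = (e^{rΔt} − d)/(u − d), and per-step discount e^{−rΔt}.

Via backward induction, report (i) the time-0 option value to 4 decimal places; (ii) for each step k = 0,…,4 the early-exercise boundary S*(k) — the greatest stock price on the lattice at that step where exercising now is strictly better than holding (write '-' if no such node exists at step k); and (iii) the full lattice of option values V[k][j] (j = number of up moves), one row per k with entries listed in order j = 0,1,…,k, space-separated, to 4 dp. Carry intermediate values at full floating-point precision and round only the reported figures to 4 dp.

Δt=0.17900, u=1.12006, d=0.89281, q=0.49300, disc=e^(-rΔt)=0.99518
k=5 terminal: V=max(K-S,0) → 56.1265 40.1046 20.0043 0.0000 0.0000 0.0000
k=4: j=0 S=70.5008 intr=48.5692 cont=47.9951 V=48.5692[EX]; j=1 S=88.4464 intr=30.6236 cont=30.0495 V=30.6236[EX]; j=2 S=110.9600 intr=8.1100 cont=10.0932 V=10.0932[hold]; j=3 S=139.2043 intr=0.0000 cont=0.0000 V=0.0000[hold]; j=4 S=174.6381 intr=0.0000 cont=0.0000 V=0.0000[hold]  S*(4)=88.4464
k=3: j=0 S=78.9654 intr=40.1046 cont=39.5305 V=40.1046[EX]; j=1 S=99.0657 intr=20.0043 cont=20.4033 V=20.4033[hold]; j=2 S=124.2824 intr=0.0000 cont=5.0926 V=5.0926[hold]; j=3 S=155.9178 intr=0.0000 cont=0.0000 V=0.0000[hold]  S*(3)=78.9654
k=2: j=0 S=88.4464 intr=30.6236 cont=30.2453 V=30.6236[EX]; j=1 S=110.9600 intr=8.1100 cont=12.7931 V=12.7931[hold]; j=2 S=139.2043 intr=0.0000 cont=2.5695 V=2.5695[hold]  S*(2)=88.4464
k=1: j=0 S=99.0657 intr=20.0043 cont=21.7279 V=21.7279[hold]; j=1 S=124.2824 intr=0.0000 cont=7.7155 V=7.7155[hold]  S*(1)=-
k=0: j=0 S=110.9600 intr=8.1100 cont=14.7483 V=14.7483[hold]  S*(0)=-

price = 14.7483
boundary = - - 88.4464 78.9654 88.4464
tree:
14.7483
21.7279 7.7155
30.6236 12.7931 2.5695
40.1046 20.4033 5.0926 0.0000
48.5692 30.6236 10.0932 0.0000 0.0000
56.1265 40.1046 20.0043 0.0000 0.0000 0.0000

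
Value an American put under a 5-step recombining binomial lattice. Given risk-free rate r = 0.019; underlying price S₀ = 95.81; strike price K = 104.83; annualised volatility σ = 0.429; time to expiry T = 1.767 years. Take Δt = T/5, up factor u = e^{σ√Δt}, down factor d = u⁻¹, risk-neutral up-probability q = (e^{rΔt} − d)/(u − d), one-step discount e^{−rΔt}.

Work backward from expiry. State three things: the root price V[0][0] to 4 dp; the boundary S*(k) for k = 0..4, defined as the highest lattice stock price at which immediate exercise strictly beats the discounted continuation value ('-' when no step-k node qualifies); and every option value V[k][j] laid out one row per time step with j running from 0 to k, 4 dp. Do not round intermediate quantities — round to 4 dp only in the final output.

price = 26.1779
boundary = - - - 44.5797 57.5301
tree:
26.1779
36.1026 14.4228
47.8213 22.3006 4.9970
60.2503 33.3255 9.1408 0.0000
70.2855 47.2999 16.7211 0.0000 0.0000
78.0617 60.2503 30.5874 0.0000 0.0000 0.0000

Δt=0.35340  u=1.29050  d=0.77489  q=0.44965  discount=0.99331
step 5 (expiry): payoffs max(K−S,0) = 78.0617 60.2503 30.5874 0.0000 0.0000 0.0000
step 4: (k=4,j=0): S=34.5445, (K−S)⁺=70.2855, hold=69.5840 ⇒ V=70.2855 exercise | (k=4,j=1): S=57.5301, (K−S)⁺=47.2999, hold=46.5984 ⇒ V=47.2999 exercise | (k=4,j=2): S=95.8100, (K−S)⁺=9.0200, hold=16.7211 ⇒ V=16.7211 continue | (k=4,j=3): S=159.5610, (K−S)⁺=0.0000, hold=0.0000 ⇒ V=0.0000 continue | (k=4,j=4): S=265.7312, (K−S)⁺=0.0000, hold=0.0000 ⇒ V=0.0000 continue  boundary S*=57.5301
step 3: (k=3,j=0): S=44.5797, (K−S)⁺=60.2503, hold=59.5488 ⇒ V=60.2503 exercise | (k=3,j=1): S=74.2426, (K−S)⁺=30.5874, hold=33.3255 ⇒ V=33.3255 continue | (k=3,j=2): S=123.6428, (K−S)⁺=0.0000, hold=9.1408 ⇒ V=9.1408 continue | (k=3,j=3): S=205.9134, (K−S)⁺=0.0000, hold=0.0000 ⇒ V=0.0000 continue  boundary S*=44.5797
step 2: (k=2,j=0): S=57.5301, (K−S)⁺=47.2999, hold=47.8213 ⇒ V=47.8213 continue | (k=2,j=1): S=95.8100, (K−S)⁺=9.0200, hold=22.3006 ⇒ V=22.3006 continue | (k=2,j=2): S=159.5610, (K−S)⁺=0.0000, hold=4.9970 ⇒ V=4.9970 continue  boundary S*=-
step 1: (k=1,j=0): S=74.2426, (K−S)⁺=30.5874, hold=36.1026 ⇒ V=36.1026 continue | (k=1,j=1): S=123.6428, (K−S)⁺=0.0000, hold=14.4228 ⇒ V=14.4228 continue  boundary S*=-
step 0: (k=0,j=0): S=95.8100, (K−S)⁺=9.0200, hold=26.1779 ⇒ V=26.1779 continue  boundary S*=-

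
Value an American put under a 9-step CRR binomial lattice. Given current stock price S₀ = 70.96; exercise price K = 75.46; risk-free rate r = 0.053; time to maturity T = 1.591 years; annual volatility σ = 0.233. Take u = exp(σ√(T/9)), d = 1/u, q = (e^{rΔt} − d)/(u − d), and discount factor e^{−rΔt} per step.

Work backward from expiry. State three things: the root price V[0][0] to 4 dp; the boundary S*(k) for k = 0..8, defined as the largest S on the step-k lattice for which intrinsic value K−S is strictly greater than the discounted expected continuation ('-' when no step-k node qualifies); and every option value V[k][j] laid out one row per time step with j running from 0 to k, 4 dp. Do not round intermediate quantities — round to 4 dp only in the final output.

Δt=0.17678  u=1.10292  d=0.90668  q=0.52350  discount=0.99067
step 9 (expiry): payoffs max(K−S,0) = 46.0765 39.7167 31.9804 22.5696 11.1219 0.0000 0.0000 0.0000 0.0000 0.0000
step 8: (k=8,j=0): S=32.4078, (K−S)⁺=43.0522, hold=42.3485 ⇒ V=43.0522 exercise | (k=8,j=1): S=39.4222, (K−S)⁺=36.0378, hold=35.3341 ⇒ V=36.0378 exercise | (k=8,j=2): S=47.9547, (K−S)⁺=27.5053, hold=26.8016 ⇒ V=27.5053 exercise | (k=8,j=3): S=58.3341, (K−S)⁺=17.1259, hold=16.4222 ⇒ V=17.1259 exercise | (k=8,j=4): S=70.9600, (K−S)⁺=4.5000, hold=5.2502 ⇒ V=5.2502 continue | (k=8,j=5): S=86.3187, (K−S)⁺=0.0000, hold=0.0000 ⇒ V=0.0000 continue | (k=8,j=6): S=105.0016, (K−S)⁺=0.0000, hold=0.0000 ⇒ V=0.0000 continue | (k=8,j=7): S=127.7282, (K−S)⁺=0.0000, hold=0.0000 ⇒ V=0.0000 continue | (k=8,j=8): S=155.3739, (K−S)⁺=0.0000, hold=0.0000 ⇒ V=0.0000 continue  boundary S*=58.3341
step 7: (k=7,j=0): S=35.7433, (K−S)⁺=39.7167, hold=39.0130 ⇒ V=39.7167 exercise | (k=7,j=1): S=43.4796, (K−S)⁺=31.9804, hold=31.2767 ⇒ V=31.9804 exercise | (k=7,j=2): S=52.8904, (K−S)⁺=22.5696, hold=21.8659 ⇒ V=22.5696 exercise | (k=7,j=3): S=64.3381, (K−S)⁺=11.1219, hold=10.8073 ⇒ V=11.1219 exercise | (k=7,j=4): S=78.2635, (K−S)⁺=0.0000, hold=2.4784 ⇒ V=2.4784 continue | (k=7,j=5): S=95.2029, (K−S)⁺=0.0000, hold=0.0000 ⇒ V=0.0000 continue | (k=7,j=6): S=115.8087, (K−S)⁺=0.0000, hold=0.0000 ⇒ V=0.0000 continue | (k=7,j=7): S=140.8745, (K−S)⁺=0.0000, hold=0.0000 ⇒ V=0.0000 continue  boundary S*=64.3381
step 6: (k=6,j=0): S=39.4222, (K−S)⁺=36.0378, hold=35.3341 ⇒ V=36.0378 exercise | (k=6,j=1): S=47.9547, (K−S)⁺=27.5053, hold=26.8016 ⇒ V=27.5053 exercise | (k=6,j=2): S=58.3341, (K−S)⁺=17.1259, hold=16.4222 ⇒ V=17.1259 exercise | (k=6,j=3): S=70.9600, (K−S)⁺=4.5000, hold=6.5356 ⇒ V=6.5356 continue | (k=6,j=4): S=86.3187, (K−S)⁺=0.0000, hold=1.1700 ⇒ V=1.1700 continue | (k=6,j=5): S=105.0016, (K−S)⁺=0.0000, hold=0.0000 ⇒ V=0.0000 continue | (k=6,j=6): S=127.7282, (K−S)⁺=0.0000, hold=0.0000 ⇒ V=0.0000 continue  boundary S*=58.3341
step 5: (k=5,j=0): S=43.4796, (K−S)⁺=31.9804, hold=31.2767 ⇒ V=31.9804 exercise | (k=5,j=1): S=52.8904, (K−S)⁺=22.5696, hold=21.8659 ⇒ V=22.5696 exercise | (k=5,j=2): S=64.3381, (K−S)⁺=11.1219, hold=11.4739 ⇒ V=11.4739 continue | (k=5,j=3): S=78.2635, (K−S)⁺=0.0000, hold=3.6919 ⇒ V=3.6919 continue | (k=5,j=4): S=95.2029, (K−S)⁺=0.0000, hold=0.5523 ⇒ V=0.5523 continue | (k=5,j=5): S=115.8087, (K−S)⁺=0.0000, hold=0.0000 ⇒ V=0.0000 continue  boundary S*=52.8904
step 4: (k=4,j=0): S=47.9547, (K−S)⁺=27.5053, hold=26.8016 ⇒ V=27.5053 exercise | (k=4,j=1): S=58.3341, (K−S)⁺=17.1259, hold=16.6047 ⇒ V=17.1259 exercise | (k=4,j=2): S=70.9600, (K−S)⁺=4.5000, hold=7.3311 ⇒ V=7.3311 continue | (k=4,j=3): S=86.3187, (K−S)⁺=0.0000, hold=2.0293 ⇒ V=2.0293 continue | (k=4,j=4): S=105.0016, (K−S)⁺=0.0000, hold=0.2607 ⇒ V=0.2607 continue  boundary S*=58.3341
step 3: (k=3,j=0): S=52.8904, (K−S)⁺=22.5696, hold=21.8659 ⇒ V=22.5696 exercise | (k=3,j=1): S=64.3381, (K−S)⁺=11.1219, hold=11.8865 ⇒ V=11.8865 continue | (k=3,j=2): S=78.2635, (K−S)⁺=0.0000, hold=4.5131 ⇒ V=4.5131 continue | (k=3,j=3): S=95.2029, (K−S)⁺=0.0000, hold=1.0931 ⇒ V=1.0931 continue  boundary S*=52.8904
step 2: (k=2,j=0): S=58.3341, (K−S)⁺=17.1259, hold=16.8187 ⇒ V=17.1259 exercise | (k=2,j=1): S=70.9600, (K−S)⁺=4.5000, hold=7.9517 ⇒ V=7.9517 continue | (k=2,j=2): S=86.3187, (K−S)⁺=0.0000, hold=2.6974 ⇒ V=2.6974 continue  boundary S*=58.3341
step 1: (k=1,j=0): S=64.3381, (K−S)⁺=11.1219, hold=12.2083 ⇒ V=12.2083 continue | (k=1,j=1): S=78.2635, (K−S)⁺=0.0000, hold=5.1526 ⇒ V=5.1526 continue  boundary S*=-
step 0: (k=0,j=0): S=70.9600, (K−S)⁺=4.5000, hold=8.4353 ⇒ V=8.4353 continue  boundary S*=-

price = 8.4353
boundary = - - 58.3341 52.8904 58.3341 52.8904 58.3341 64.3381 58.3341
tree:
8.4353
12.2083 5.1526
17.1259 7.9517 2.6974
22.5696 11.8865 4.5131 1.0931
27.5053 17.1259 7.3311 2.0293 0.2607
31.9804 22.5696 11.4739 3.6919 0.5523 0.0000
36.0378 27.5053 17.1259 6.5356 1.1700 0.0000 0.0000
39.7167 31.9804 22.5696 11.1219 2.4784 0.0000 0.0000 0.0000
43.0522 36.0378 27.5053 17.1259 5.2502 0.0000 0.0000 0.0000 0.0000
46.0765 39.7167 31.9804 22.5696 11.1219 0.0000 0.0000 0.0000 0.0000 0.0000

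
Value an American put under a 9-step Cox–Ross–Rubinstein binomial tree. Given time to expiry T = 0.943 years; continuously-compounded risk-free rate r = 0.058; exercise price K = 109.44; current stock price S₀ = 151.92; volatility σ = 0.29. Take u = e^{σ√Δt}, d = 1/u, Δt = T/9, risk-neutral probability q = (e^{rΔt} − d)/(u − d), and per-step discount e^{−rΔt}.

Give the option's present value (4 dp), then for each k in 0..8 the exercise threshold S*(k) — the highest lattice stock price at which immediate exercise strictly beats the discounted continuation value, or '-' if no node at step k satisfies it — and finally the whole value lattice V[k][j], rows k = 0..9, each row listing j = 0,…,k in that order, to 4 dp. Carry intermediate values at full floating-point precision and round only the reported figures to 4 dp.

price = 1.4270
boundary = - - - - - - 86.4985 78.7482 86.4985
tree:
1.4270
2.4176 0.4883
4.0187 0.9019 0.0952
6.5281 1.6459 0.1950 0.0000
10.3094 2.9582 0.3995 0.0000 0.0000
15.7203 5.2127 0.8186 0.0000 0.0000 0.0000
22.9415 8.9419 1.6774 0.0000 0.0000 0.0000 0.0000
30.6918 14.7591 3.4368 0.0000 0.0000 0.0000 0.0000 0.0000
37.7476 22.9415 7.0419 0.0000 0.0000 0.0000 0.0000 0.0000 0.0000
44.1713 30.6918 14.4285 0.0000 0.0000 0.0000 0.0000 0.0000 0.0000 0.0000

Δt=0.10478  u=1.09842  d=0.91040  q=0.50897  discount=0.99394
step 9 (expiry): payoffs max(K−S,0) = 44.1713 30.6918 14.4285 0.0000 0.0000 0.0000 0.0000 0.0000 0.0000 0.0000
step 8: (k=8,j=0): S=71.6924, (K−S)⁺=37.7476, hold=37.0846 ⇒ V=37.7476 exercise | (k=8,j=1): S=86.4985, (K−S)⁺=22.9415, hold=22.2785 ⇒ V=22.9415 exercise | (k=8,j=2): S=104.3624, (K−S)⁺=5.0776, hold=7.0419 ⇒ V=7.0419 continue | (k=8,j=3): S=125.9156, (K−S)⁺=0.0000, hold=0.0000 ⇒ V=0.0000 continue | (k=8,j=4): S=151.9200, (K−S)⁺=0.0000, hold=0.0000 ⇒ V=0.0000 continue | (k=8,j=5): S=183.2949, (K−S)⁺=0.0000, hold=0.0000 ⇒ V=0.0000 continue | (k=8,j=6): S=221.1495, (K−S)⁺=0.0000, hold=0.0000 ⇒ V=0.0000 continue | (k=8,j=7): S=266.8219, (K−S)⁺=0.0000, hold=0.0000 ⇒ V=0.0000 continue | (k=8,j=8): S=321.9268, (K−S)⁺=0.0000, hold=0.0000 ⇒ V=0.0000 continue  boundary S*=86.4985
step 7: (k=7,j=0): S=78.7482, (K−S)⁺=30.6918, hold=30.0287 ⇒ V=30.6918 exercise | (k=7,j=1): S=95.0115, (K−S)⁺=14.4285, hold=14.7591 ⇒ V=14.7591 continue | (k=7,j=2): S=114.6335, (K−S)⁺=0.0000, hold=3.4368 ⇒ V=3.4368 continue | (k=7,j=3): S=138.3080, (K−S)⁺=0.0000, hold=0.0000 ⇒ V=0.0000 continue | (k=7,j=4): S=166.8717, (K−S)⁺=0.0000, hold=0.0000 ⇒ V=0.0000 continue | (k=7,j=5): S=201.3345, (K−S)⁺=0.0000, hold=0.0000 ⇒ V=0.0000 continue | (k=7,j=6): S=242.9147, (K−S)⁺=0.0000, hold=0.0000 ⇒ V=0.0000 continue | (k=7,j=7): S=293.0821, (K−S)⁺=0.0000, hold=0.0000 ⇒ V=0.0000 continue  boundary S*=78.7482
step 6: (k=6,j=0): S=86.4985, (K−S)⁺=22.9415, hold=22.4457 ⇒ V=22.9415 exercise | (k=6,j=1): S=104.3624, (K−S)⁺=5.0776, hold=8.9419 ⇒ V=8.9419 continue | (k=6,j=2): S=125.9156, (K−S)⁺=0.0000, hold=1.6774 ⇒ V=1.6774 continue | (k=6,j=3): S=151.9200, (K−S)⁺=0.0000, hold=0.0000 ⇒ V=0.0000 continue | (k=6,j=4): S=183.2949, (K−S)⁺=0.0000, hold=0.0000 ⇒ V=0.0000 continue | (k=6,j=5): S=221.1495, (K−S)⁺=0.0000, hold=0.0000 ⇒ V=0.0000 continue | (k=6,j=6): S=266.8219, (K−S)⁺=0.0000, hold=0.0000 ⇒ V=0.0000 continue  boundary S*=86.4985
step 5: (k=5,j=0): S=95.0115, (K−S)⁺=14.4285, hold=15.7203 ⇒ V=15.7203 continue | (k=5,j=1): S=114.6335, (K−S)⁺=0.0000, hold=5.2127 ⇒ V=5.2127 continue | (k=5,j=2): S=138.3080, (K−S)⁺=0.0000, hold=0.8186 ⇒ V=0.8186 continue | (k=5,j=3): S=166.8717, (K−S)⁺=0.0000, hold=0.0000 ⇒ V=0.0000 continue | (k=5,j=4): S=201.3345, (K−S)⁺=0.0000, hold=0.0000 ⇒ V=0.0000 continue | (k=5,j=5): S=242.9147, (K−S)⁺=0.0000, hold=0.0000 ⇒ V=0.0000 continue  boundary S*=-
step 4: (k=4,j=0): S=104.3624, (K−S)⁺=5.0776, hold=10.3094 ⇒ V=10.3094 continue | (k=4,j=1): S=125.9156, (K−S)⁺=0.0000, hold=2.9582 ⇒ V=2.9582 continue | (k=4,j=2): S=151.9200, (K−S)⁺=0.0000, hold=0.3995 ⇒ V=0.3995 continue | (k=4,j=3): S=183.2949, (K−S)⁺=0.0000, hold=0.0000 ⇒ V=0.0000 continue | (k=4,j=4): S=221.1495, (K−S)⁺=0.0000, hold=0.0000 ⇒ V=0.0000 continue  boundary S*=-
step 3: (k=3,j=0): S=114.6335, (K−S)⁺=0.0000, hold=6.5281 ⇒ V=6.5281 continue | (k=3,j=1): S=138.3080, (K−S)⁺=0.0000, hold=1.6459 ⇒ V=1.6459 continue | (k=3,j=2): S=166.8717, (K−S)⁺=0.0000, hold=0.1950 ⇒ V=0.1950 continue | (k=3,j=3): S=201.3345, (K−S)⁺=0.0000, hold=0.0000 ⇒ V=0.0000 continue  boundary S*=-
step 2: (k=2,j=0): S=125.9156, (K−S)⁺=0.0000, hold=4.0187 ⇒ V=4.0187 continue | (k=2,j=1): S=151.9200, (K−S)⁺=0.0000, hold=0.9019 ⇒ V=0.9019 continue | (k=2,j=2): S=183.2949, (K−S)⁺=0.0000, hold=0.0952 ⇒ V=0.0952 continue  boundary S*=-
step 1: (k=1,j=0): S=138.3080, (K−S)⁺=0.0000, hold=2.4176 ⇒ V=2.4176 continue | (k=1,j=1): S=166.8717, (K−S)⁺=0.0000, hold=0.4883 ⇒ V=0.4883 continue  boundary S*=-
step 0: (k=0,j=0): S=151.9200, (K−S)⁺=0.0000, hold=1.4270 ⇒ V=1.4270 continue  boundary S*=-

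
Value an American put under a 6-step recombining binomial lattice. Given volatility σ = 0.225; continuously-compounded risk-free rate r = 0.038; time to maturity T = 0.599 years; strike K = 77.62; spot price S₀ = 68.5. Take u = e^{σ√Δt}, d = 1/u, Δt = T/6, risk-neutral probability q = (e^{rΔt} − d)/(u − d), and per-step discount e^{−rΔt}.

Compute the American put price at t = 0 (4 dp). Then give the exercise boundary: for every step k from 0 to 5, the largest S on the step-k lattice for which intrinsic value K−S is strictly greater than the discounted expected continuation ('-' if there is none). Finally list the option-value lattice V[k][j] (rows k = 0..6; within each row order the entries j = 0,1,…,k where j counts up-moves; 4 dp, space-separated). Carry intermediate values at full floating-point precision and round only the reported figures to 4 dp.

price = 9.9776
boundary = - 63.7993 59.4211 63.7993 68.5000 63.7993
tree:
9.9776
13.8207 6.3441
18.1989 9.5842 3.2652
22.2766 13.8207 5.5681 1.0677
26.0744 18.1989 9.1200 2.1825 0.0000
29.6117 22.2766 13.8207 4.4615 0.0000 0.0000
32.9062 26.0744 18.1989 9.1200 0.0000 0.0000 0.0000

params: Δt=0.09983 u=1.07368 d=0.93138 q=0.50894 e^(-rΔt)=0.99621
t_6 payoffs: 32.9062 26.0744 18.1989 9.1200 0.0000 0.0000 0.0000
t_5: node(5,0) S=48.0083 payoff=29.6117 vs cont=29.3178 → 29.6117 [stop]  node(5,1) S=55.3434 payoff=22.2766 vs cont=21.9827 → 22.2766 [stop]  node(5,2) S=63.7993 payoff=13.8207 vs cont=13.5268 → 13.8207 [stop]  node(5,3) S=73.5471 payoff=4.0729 vs cont=4.4615 → 4.4615 [wait]  node(5,4) S=84.7842 payoff=0.0000 vs cont=0.0000 → 0.0000 [wait]  node(5,5) S=97.7383 payoff=0.0000 vs cont=0.0000 → 0.0000 [wait]  ⇒ S*(5)=63.7993
t_4: node(4,0) S=51.5456 payoff=26.0744 vs cont=25.7805 → 26.0744 [stop]  node(4,1) S=59.4211 payoff=18.1989 vs cont=17.9050 → 18.1989 [stop]  node(4,2) S=68.5000 payoff=9.1200 vs cont=9.0231 → 9.1200 [stop]  node(4,3) S=78.9660 payoff=0.0000 vs cont=2.1825 → 2.1825 [wait]  node(4,4) S=91.0311 payoff=0.0000 vs cont=0.0000 → 0.0000 [wait]  ⇒ S*(4)=68.5000
t_3: node(3,0) S=55.3434 payoff=22.2766 vs cont=21.9827 → 22.2766 [stop]  node(3,1) S=63.7993 payoff=13.8207 vs cont=13.5268 → 13.8207 [stop]  node(3,2) S=73.5471 payoff=4.0729 vs cont=5.5681 → 5.5681 [wait]  node(3,3) S=84.7842 payoff=0.0000 vs cont=1.0677 → 1.0677 [wait]  ⇒ S*(3)=63.7993
t_2: node(2,0) S=59.4211 payoff=18.1989 vs cont=17.9050 → 18.1989 [stop]  node(2,1) S=68.5000 payoff=9.1200 vs cont=9.5842 → 9.5842 [wait]  node(2,2) S=78.9660 payoff=0.0000 vs cont=3.2652 → 3.2652 [wait]  ⇒ S*(2)=59.4211
t_1: node(1,0) S=63.7993 payoff=13.8207 vs cont=13.7622 → 13.8207 [stop]  node(1,1) S=73.5471 payoff=4.0729 vs cont=6.3441 → 6.3441 [wait]  ⇒ S*(1)=63.7993
t_0: node(0,0) S=68.5000 payoff=9.1200 vs cont=9.9776 → 9.9776 [wait]  ⇒ S*(0)=-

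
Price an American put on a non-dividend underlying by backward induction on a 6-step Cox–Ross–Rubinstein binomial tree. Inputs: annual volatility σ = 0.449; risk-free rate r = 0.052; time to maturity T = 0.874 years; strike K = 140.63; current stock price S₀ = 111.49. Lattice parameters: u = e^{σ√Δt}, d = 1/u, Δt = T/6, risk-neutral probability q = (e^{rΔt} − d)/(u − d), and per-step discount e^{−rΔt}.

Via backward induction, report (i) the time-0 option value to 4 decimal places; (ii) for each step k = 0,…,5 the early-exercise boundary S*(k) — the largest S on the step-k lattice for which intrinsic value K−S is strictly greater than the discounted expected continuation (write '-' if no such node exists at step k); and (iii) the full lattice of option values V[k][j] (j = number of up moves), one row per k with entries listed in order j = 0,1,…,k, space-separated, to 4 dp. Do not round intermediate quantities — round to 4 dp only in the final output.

price = 35.6869
boundary = - - 79.1387 93.9317 79.1387 93.9317
tree:
35.6869
47.7512 23.1487
61.4913 33.5840 12.1811
73.9547 46.6983 19.8719 4.0205
84.4552 61.4913 31.2937 7.7807 0.0000
93.3020 73.9547 46.6983 15.0576 0.0000 0.0000
100.7556 84.4552 61.4913 29.1400 0.0000 0.0000 0.0000

params: Δt=0.14567 u=1.18693 d=0.84251 q=0.47934 e^(-rΔt)=0.99245
t_6 payoffs: 100.7556 84.4552 61.4913 29.1400 0.0000 0.0000 0.0000
t_5: node(5,0) S=47.3280 payoff=93.3020 vs cont=92.2408 → 93.3020 [stop]  node(5,1) S=66.6753 payoff=73.9547 vs cont=72.8935 → 73.9547 [stop]  node(5,2) S=93.9317 payoff=46.6983 vs cont=45.6371 → 46.6983 [stop]  node(5,3) S=132.3304 payoff=8.2996 vs cont=15.0576 → 15.0576 [wait]  node(5,4) S=186.4261 payoff=0.0000 vs cont=0.0000 → 0.0000 [wait]  node(5,5) S=262.6358 payoff=0.0000 vs cont=0.0000 → 0.0000 [wait]  ⇒ S*(5)=93.9317
t_4: node(4,0) S=56.1748 payoff=84.4552 vs cont=83.3940 → 84.4552 [stop]  node(4,1) S=79.1387 payoff=61.4913 vs cont=60.4301 → 61.4913 [stop]  node(4,2) S=111.4900 payoff=29.1400 vs cont=31.2937 → 31.2937 [wait]  node(4,3) S=157.0663 payoff=0.0000 vs cont=7.7807 → 7.7807 [wait]  node(4,4) S=221.2740 payoff=0.0000 vs cont=0.0000 → 0.0000 [wait]  ⇒ S*(4)=79.1387
t_3: node(3,0) S=66.6753 payoff=73.9547 vs cont=72.8935 → 73.9547 [stop]  node(3,1) S=93.9317 payoff=46.6983 vs cont=46.6616 → 46.6983 [stop]  node(3,2) S=132.3304 payoff=8.2996 vs cont=19.8719 → 19.8719 [wait]  node(3,3) S=186.4261 payoff=0.0000 vs cont=4.0205 → 4.0205 [wait]  ⇒ S*(3)=93.9317
t_2: node(2,0) S=79.1387 payoff=61.4913 vs cont=60.4301 → 61.4913 [stop]  node(2,1) S=111.4900 payoff=29.1400 vs cont=33.5840 → 33.5840 [wait]  node(2,2) S=157.0663 payoff=0.0000 vs cont=12.1811 → 12.1811 [wait]  ⇒ S*(2)=79.1387
t_1: node(1,0) S=93.9317 payoff=46.6983 vs cont=47.7512 → 47.7512 [wait]  node(1,1) S=132.3304 payoff=8.2996 vs cont=23.1487 → 23.1487 [wait]  ⇒ S*(1)=-
t_0: node(0,0) S=111.4900 payoff=29.1400 vs cont=35.6869 → 35.6869 [wait]  ⇒ S*(0)=-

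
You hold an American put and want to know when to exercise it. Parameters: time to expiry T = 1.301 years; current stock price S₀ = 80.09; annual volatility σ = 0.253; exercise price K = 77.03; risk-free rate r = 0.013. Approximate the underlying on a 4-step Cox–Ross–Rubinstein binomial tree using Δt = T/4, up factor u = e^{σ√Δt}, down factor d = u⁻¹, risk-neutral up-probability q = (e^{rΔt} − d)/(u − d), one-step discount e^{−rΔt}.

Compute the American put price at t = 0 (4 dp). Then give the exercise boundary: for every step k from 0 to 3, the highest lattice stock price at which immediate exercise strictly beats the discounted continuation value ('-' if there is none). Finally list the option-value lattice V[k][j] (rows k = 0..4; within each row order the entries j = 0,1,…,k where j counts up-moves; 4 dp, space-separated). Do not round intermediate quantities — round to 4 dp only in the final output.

price = 6.9144
boundary = - - - 51.9503
tree:
6.9144
11.1321 2.3813
17.2313 4.5866 0.0000
25.0797 8.8344 0.0000 0.0000
32.0598 17.0161 0.0000 0.0000 0.0000

params: Δt=0.32525 u=1.15522 d=0.86564 q=0.47862 e^(-rΔt)=0.99578
t_4 payoffs: 32.0598 17.0161 0.0000 0.0000 0.0000
t_3: node(3,0) S=51.9503 payoff=25.0797 vs cont=24.7547 → 25.0797 [stop]  node(3,1) S=69.3290 payoff=7.7010 vs cont=8.8344 → 8.8344 [wait]  node(3,2) S=92.5213 payoff=0.0000 vs cont=0.0000 → 0.0000 [wait]  node(3,3) S=123.4719 payoff=0.0000 vs cont=0.0000 → 0.0000 [wait]  ⇒ S*(3)=51.9503
t_2: node(2,0) S=60.0139 payoff=17.0161 vs cont=17.2313 → 17.2313 [wait]  node(2,1) S=80.0900 payoff=0.0000 vs cont=4.5866 → 4.5866 [wait]  node(2,2) S=106.8821 payoff=0.0000 vs cont=0.0000 → 0.0000 [wait]  ⇒ S*(2)=-
t_1: node(1,0) S=69.3290 payoff=7.7010 vs cont=11.1321 → 11.1321 [wait]  node(1,1) S=92.5213 payoff=0.0000 vs cont=2.3813 → 2.3813 [wait]  ⇒ S*(1)=-
t_0: node(0,0) S=80.0900 payoff=0.0000 vs cont=6.9144 → 6.9144 [wait]  ⇒ S*(0)=-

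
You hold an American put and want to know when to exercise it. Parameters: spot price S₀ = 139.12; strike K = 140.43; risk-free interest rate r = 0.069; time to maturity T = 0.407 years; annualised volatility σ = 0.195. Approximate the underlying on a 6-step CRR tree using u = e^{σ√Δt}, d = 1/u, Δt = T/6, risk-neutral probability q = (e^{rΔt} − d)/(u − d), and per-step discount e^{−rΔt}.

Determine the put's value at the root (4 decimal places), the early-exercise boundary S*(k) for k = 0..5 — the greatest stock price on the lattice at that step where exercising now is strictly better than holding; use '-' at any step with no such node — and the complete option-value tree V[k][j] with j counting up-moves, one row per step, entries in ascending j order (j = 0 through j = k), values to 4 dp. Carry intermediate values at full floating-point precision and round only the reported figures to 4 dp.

price = 6.0817
boundary = - - 125.6829 119.4592 125.6829 132.2309
tree:
6.0817
9.6599 3.0061
14.7471 5.2961 1.0298
20.9708 9.0409 2.0679 0.1312
26.8864 14.7471 4.1302 0.2825 0.0000
32.5090 20.9708 8.1991 0.6083 0.0000 0.0000
37.8531 26.8864 14.7471 1.3100 0.0000 0.0000 0.0000

params: Δt=0.06783 u=1.05210 d=0.95048 q=0.53347 e^(-rΔt)=0.99533
t_6 payoffs: 37.8531 26.8864 14.7471 1.3100 0.0000 0.0000 0.0000
t_5: node(5,0) S=107.9210 payoff=32.5090 vs cont=31.8532 → 32.5090 [stop]  node(5,1) S=119.4592 payoff=20.9708 vs cont=20.3151 → 20.9708 [stop]  node(5,2) S=132.2309 payoff=8.1991 vs cont=7.5434 → 8.1991 [stop]  node(5,3) S=146.3680 payoff=0.0000 vs cont=0.6083 → 0.6083 [wait]  node(5,4) S=162.0167 payoff=0.0000 vs cont=0.0000 → 0.0000 [wait]  node(5,5) S=179.3383 payoff=0.0000 vs cont=0.0000 → 0.0000 [wait]  ⇒ S*(5)=132.2309
t_4: node(4,0) S=113.5436 payoff=26.8864 vs cont=26.2306 → 26.8864 [stop]  node(4,1) S=125.6829 payoff=14.7471 vs cont=14.0914 → 14.7471 [stop]  node(4,2) S=139.1200 payoff=1.3100 vs cont=4.1302 → 4.1302 [wait]  node(4,3) S=153.9937 payoff=0.0000 vs cont=0.2825 → 0.2825 [wait]  node(4,4) S=170.4576 payoff=0.0000 vs cont=0.0000 → 0.0000 [wait]  ⇒ S*(4)=125.6829
t_3: node(3,0) S=119.4592 payoff=20.9708 vs cont=20.3151 → 20.9708 [stop]  node(3,1) S=132.2309 payoff=8.1991 vs cont=9.0409 → 9.0409 [wait]  node(3,2) S=146.3680 payoff=0.0000 vs cont=2.0679 → 2.0679 [wait]  node(3,3) S=162.0167 payoff=0.0000 vs cont=0.1312 → 0.1312 [wait]  ⇒ S*(3)=119.4592
t_2: node(2,0) S=125.6829 payoff=14.7471 vs cont=14.5383 → 14.7471 [stop]  node(2,1) S=139.1200 payoff=1.3100 vs cont=5.2961 → 5.2961 [wait]  node(2,2) S=153.9937 payoff=0.0000 vs cont=1.0298 → 1.0298 [wait]  ⇒ S*(2)=125.6829
t_1: node(1,0) S=132.2309 payoff=8.1991 vs cont=9.6599 → 9.6599 [wait]  node(1,1) S=146.3680 payoff=0.0000 vs cont=3.0061 → 3.0061 [wait]  ⇒ S*(1)=-
t_0: node(0,0) S=139.1200 payoff=1.3100 vs cont=6.0817 → 6.0817 [wait]  ⇒ S*(0)=-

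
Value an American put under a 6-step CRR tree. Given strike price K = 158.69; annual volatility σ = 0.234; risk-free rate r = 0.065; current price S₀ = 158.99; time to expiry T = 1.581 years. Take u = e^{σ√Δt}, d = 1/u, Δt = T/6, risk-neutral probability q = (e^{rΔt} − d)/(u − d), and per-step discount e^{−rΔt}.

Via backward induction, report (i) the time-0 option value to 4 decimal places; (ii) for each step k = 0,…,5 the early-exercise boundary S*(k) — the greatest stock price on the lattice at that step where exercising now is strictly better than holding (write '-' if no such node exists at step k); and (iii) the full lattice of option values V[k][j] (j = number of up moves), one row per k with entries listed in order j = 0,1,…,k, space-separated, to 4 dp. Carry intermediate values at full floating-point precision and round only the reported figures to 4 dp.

price = 12.3996
boundary = - - 125.0366 110.8845 125.0366 140.9949
tree:
12.3996
20.8336 5.6607
33.6534 10.6538 1.6176
47.8055 19.4050 3.5908 0.0000
60.3558 33.6534 7.9712 0.0000 0.0000
71.4857 47.8055 17.6951 0.0000 0.0000 0.0000
81.3558 60.3558 33.6534 0.0000 0.0000 0.0000 0.0000

Δt=0.26350  u=1.12763  d=0.88682  q=0.54174  discount=0.98302
step 6 (expiry): payoffs max(K−S,0) = 81.3558 60.3558 33.6534 0.0000 0.0000 0.0000 0.0000
step 5: (k=5,j=0): S=87.2043, (K−S)⁺=71.4857, hold=68.7909 ⇒ V=71.4857 exercise | (k=5,j=1): S=110.8845, (K−S)⁺=47.8055, hold=45.1107 ⇒ V=47.8055 exercise | (k=5,j=2): S=140.9949, (K−S)⁺=17.6951, hold=15.1600 ⇒ V=17.6951 exercise | (k=5,j=3): S=179.2818, (K−S)⁺=0.0000, hold=0.0000 ⇒ V=0.0000 continue | (k=5,j=4): S=227.9654, (K−S)⁺=0.0000, hold=0.0000 ⇒ V=0.0000 continue | (k=5,j=5): S=289.8689, (K−S)⁺=0.0000, hold=0.0000 ⇒ V=0.0000 continue  boundary S*=140.9949
step 4: (k=4,j=0): S=98.3342, (K−S)⁺=60.3558, hold=57.6610 ⇒ V=60.3558 exercise | (k=4,j=1): S=125.0366, (K−S)⁺=33.6534, hold=30.9586 ⇒ V=33.6534 exercise | (k=4,j=2): S=158.9900, (K−S)⁺=0.0000, hold=7.9712 ⇒ V=7.9712 continue | (k=4,j=3): S=202.1634, (K−S)⁺=0.0000, hold=0.0000 ⇒ V=0.0000 continue | (k=4,j=4): S=257.0604, (K−S)⁺=0.0000, hold=0.0000 ⇒ V=0.0000 continue  boundary S*=125.0366
step 3: (k=3,j=0): S=110.8845, (K−S)⁺=47.8055, hold=45.1107 ⇒ V=47.8055 exercise | (k=3,j=1): S=140.9949, (K−S)⁺=17.6951, hold=19.4050 ⇒ V=19.4050 continue | (k=3,j=2): S=179.2818, (K−S)⁺=0.0000, hold=3.5908 ⇒ V=3.5908 continue | (k=3,j=3): S=227.9654, (K−S)⁺=0.0000, hold=0.0000 ⇒ V=0.0000 continue  boundary S*=110.8845
step 2: (k=2,j=0): S=125.0366, (K−S)⁺=33.6534, hold=31.8692 ⇒ V=33.6534 exercise | (k=2,j=1): S=158.9900, (K−S)⁺=0.0000, hold=10.6538 ⇒ V=10.6538 continue | (k=2,j=2): S=202.1634, (K−S)⁺=0.0000, hold=1.6176 ⇒ V=1.6176 continue  boundary S*=125.0366
step 1: (k=1,j=0): S=140.9949, (K−S)⁺=17.6951, hold=20.8336 ⇒ V=20.8336 continue | (k=1,j=1): S=179.2818, (K−S)⁺=0.0000, hold=5.6607 ⇒ V=5.6607 continue  boundary S*=-
step 0: (k=0,j=0): S=158.9900, (K−S)⁺=0.0000, hold=12.3996 ⇒ V=12.3996 continue  boundary S*=-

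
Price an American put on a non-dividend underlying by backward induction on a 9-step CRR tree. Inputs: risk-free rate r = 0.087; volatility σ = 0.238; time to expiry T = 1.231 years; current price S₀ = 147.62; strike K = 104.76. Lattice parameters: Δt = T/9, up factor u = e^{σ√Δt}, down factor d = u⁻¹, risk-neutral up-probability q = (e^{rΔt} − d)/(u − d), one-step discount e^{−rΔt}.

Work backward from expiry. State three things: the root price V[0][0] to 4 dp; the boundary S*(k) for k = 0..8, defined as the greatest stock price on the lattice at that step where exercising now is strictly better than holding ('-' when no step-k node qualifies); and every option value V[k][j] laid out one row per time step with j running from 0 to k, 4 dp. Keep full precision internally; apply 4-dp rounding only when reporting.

Δt=0.13678  u=1.09201  d=0.91574  q=0.54592  discount=0.98817
step 9 (expiry): payoffs max(K−S,0) = 37.9097 25.0419 9.6972 0.0000 0.0000 0.0000 0.0000 0.0000 0.0000 0.0000
step 8: (k=8,j=0): S=73.0012, (K−S)⁺=31.7588, hold=30.5196 ⇒ V=31.7588 exercise | (k=8,j=1): S=87.0530, (K−S)⁺=17.7070, hold=16.4678 ⇒ V=17.7070 exercise | (k=8,j=2): S=103.8096, (K−S)⁺=0.9504, hold=4.3512 ⇒ V=4.3512 continue | (k=8,j=3): S=123.7917, (K−S)⁺=0.0000, hold=0.0000 ⇒ V=0.0000 continue | (k=8,j=4): S=147.6200, (K−S)⁺=0.0000, hold=0.0000 ⇒ V=0.0000 continue | (k=8,j=5): S=176.0350, (K−S)⁺=0.0000, hold=0.0000 ⇒ V=0.0000 continue | (k=8,j=6): S=209.9195, (K−S)⁺=0.0000, hold=0.0000 ⇒ V=0.0000 continue | (k=8,j=7): S=250.3264, (K−S)⁺=0.0000, hold=0.0000 ⇒ V=0.0000 continue | (k=8,j=8): S=298.5110, (K−S)⁺=0.0000, hold=0.0000 ⇒ V=0.0000 continue  boundary S*=87.0530
step 7: (k=7,j=0): S=79.7181, (K−S)⁺=25.0419, hold=23.8027 ⇒ V=25.0419 exercise | (k=7,j=1): S=95.0628, (K−S)⁺=9.6972, hold=10.2926 ⇒ V=10.2926 continue | (k=7,j=2): S=113.3612, (K−S)⁺=0.0000, hold=1.9524 ⇒ V=1.9524 continue | (k=7,j=3): S=135.1818, (K−S)⁺=0.0000, hold=0.0000 ⇒ V=0.0000 continue | (k=7,j=4): S=161.2026, (K−S)⁺=0.0000, hold=0.0000 ⇒ V=0.0000 continue | (k=7,j=5): S=192.2321, (K−S)⁺=0.0000, hold=0.0000 ⇒ V=0.0000 continue | (k=7,j=6): S=229.2343, (K−S)⁺=0.0000, hold=0.0000 ⇒ V=0.0000 continue | (k=7,j=7): S=273.3591, (K−S)⁺=0.0000, hold=0.0000 ⇒ V=0.0000 continue  boundary S*=79.7181
step 6: (k=6,j=0): S=87.0530, (K−S)⁺=17.7070, hold=16.7890 ⇒ V=17.7070 exercise | (k=6,j=1): S=103.8096, (K−S)⁺=0.9504, hold=5.6716 ⇒ V=5.6716 continue | (k=6,j=2): S=123.7917, (K−S)⁺=0.0000, hold=0.8761 ⇒ V=0.8761 continue | (k=6,j=3): S=147.6200, (K−S)⁺=0.0000, hold=0.0000 ⇒ V=0.0000 continue | (k=6,j=4): S=176.0350, (K−S)⁺=0.0000, hold=0.0000 ⇒ V=0.0000 continue | (k=6,j=5): S=209.9195, (K−S)⁺=0.0000, hold=0.0000 ⇒ V=0.0000 continue | (k=6,j=6): S=250.3264, (K−S)⁺=0.0000, hold=0.0000 ⇒ V=0.0000 continue  boundary S*=87.0530
step 5: (k=5,j=0): S=95.0628, (K−S)⁺=9.6972, hold=11.0049 ⇒ V=11.0049 continue | (k=5,j=1): S=113.3612, (K−S)⁺=0.0000, hold=3.0175 ⇒ V=3.0175 continue | (k=5,j=2): S=135.1818, (K−S)⁺=0.0000, hold=0.3931 ⇒ V=0.3931 continue | (k=5,j=3): S=161.2026, (K−S)⁺=0.0000, hold=0.0000 ⇒ V=0.0000 continue | (k=5,j=4): S=192.2321, (K−S)⁺=0.0000, hold=0.0000 ⇒ V=0.0000 continue | (k=5,j=5): S=229.2343, (K−S)⁺=0.0000, hold=0.0000 ⇒ V=0.0000 continue  boundary S*=-
step 4: (k=4,j=0): S=103.8096, (K−S)⁺=0.9504, hold=6.5658 ⇒ V=6.5658 continue | (k=4,j=1): S=123.7917, (K−S)⁺=0.0000, hold=1.5660 ⇒ V=1.5660 continue | (k=4,j=2): S=147.6200, (K−S)⁺=0.0000, hold=0.1764 ⇒ V=0.1764 continue | (k=4,j=3): S=176.0350, (K−S)⁺=0.0000, hold=0.0000 ⇒ V=0.0000 continue | (k=4,j=4): S=209.9195, (K−S)⁺=0.0000, hold=0.0000 ⇒ V=0.0000 continue  boundary S*=-
step 3: (k=3,j=0): S=113.3612, (K−S)⁺=0.0000, hold=3.7909 ⇒ V=3.7909 continue | (k=3,j=1): S=135.1818, (K−S)⁺=0.0000, hold=0.7978 ⇒ V=0.7978 continue | (k=3,j=2): S=161.2026, (K−S)⁺=0.0000, hold=0.0791 ⇒ V=0.0791 continue | (k=3,j=3): S=192.2321, (K−S)⁺=0.0000, hold=0.0000 ⇒ V=0.0000 continue  boundary S*=-
step 2: (k=2,j=0): S=123.7917, (K−S)⁺=0.0000, hold=2.1314 ⇒ V=2.1314 continue | (k=2,j=1): S=147.6200, (K−S)⁺=0.0000, hold=0.4007 ⇒ V=0.4007 continue | (k=2,j=2): S=176.0350, (K−S)⁺=0.0000, hold=0.0355 ⇒ V=0.0355 continue  boundary S*=-
step 1: (k=1,j=0): S=135.1818, (K−S)⁺=0.0000, hold=1.1726 ⇒ V=1.1726 continue | (k=1,j=1): S=161.2026, (K−S)⁺=0.0000, hold=0.1990 ⇒ V=0.1990 continue  boundary S*=-
step 0: (k=0,j=0): S=147.6200, (K−S)⁺=0.0000, hold=0.6335 ⇒ V=0.6335 continue  boundary S*=-

price = 0.6335
boundary = - - - - - - 87.0530 79.7181 87.0530
tree:
0.6335
1.1726 0.1990
2.1314 0.4007 0.0355
3.7909 0.7978 0.0791 0.0000
6.5658 1.5660 0.1764 0.0000 0.0000
11.0049 3.0175 0.3931 0.0000 0.0000 0.0000
17.7070 5.6716 0.8761 0.0000 0.0000 0.0000 0.0000
25.0419 10.2926 1.9524 0.0000 0.0000 0.0000 0.0000 0.0000
31.7588 17.7070 4.3512 0.0000 0.0000 0.0000 0.0000 0.0000 0.0000
37.9097 25.0419 9.6972 0.0000 0.0000 0.0000 0.0000 0.0000 0.0000 0.0000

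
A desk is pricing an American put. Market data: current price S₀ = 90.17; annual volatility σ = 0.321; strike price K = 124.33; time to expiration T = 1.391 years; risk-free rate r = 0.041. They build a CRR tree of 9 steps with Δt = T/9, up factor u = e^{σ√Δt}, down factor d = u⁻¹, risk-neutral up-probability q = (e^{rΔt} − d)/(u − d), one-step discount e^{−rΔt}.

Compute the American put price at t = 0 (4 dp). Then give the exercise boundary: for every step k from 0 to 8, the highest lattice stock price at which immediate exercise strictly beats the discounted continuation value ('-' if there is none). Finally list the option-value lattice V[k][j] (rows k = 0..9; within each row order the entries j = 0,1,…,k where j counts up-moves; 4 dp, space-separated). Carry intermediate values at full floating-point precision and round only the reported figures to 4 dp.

Δt=0.15456, u=1.13451, d=0.88144, q=0.49361, disc=e^(-rΔt)=0.99368
k=9 terminal: V=max(K-S,0) → 95.3696 87.0551 76.3534 62.5792 44.8504 22.0317 0.0000 0.0000 0.0000 0.0000
k=8: j=0 S=32.8557 intr=91.4743 cont=90.6890 V=91.4743[EX]; j=1 S=42.2886 intr=82.0414 cont=81.2560 V=82.0414[EX]; j=2 S=54.4297 intr=69.9003 cont=69.1149 V=69.9003[EX]; j=3 S=70.0566 intr=54.2734 cont=53.4880 V=54.2734[EX]; j=4 S=90.1700 intr=34.1600 cont=33.3746 V=34.1600[EX]; j=5 S=116.0580 intr=8.2720 cont=11.0861 V=11.0861[hold]; j=6 S=149.3784 intr=0.0000 cont=0.0000 V=0.0000[hold]; j=7 S=192.2652 intr=0.0000 cont=0.0000 V=0.0000[hold]; j=8 S=247.4649 intr=0.0000 cont=0.0000 V=0.0000[hold]  S*(8)=90.1700
k=7: j=0 S=37.2749 intr=87.0551 cont=86.2697 V=87.0551[EX]; j=1 S=47.9766 intr=76.3534 cont=75.5680 V=76.3534[EX]; j=2 S=61.7508 intr=62.5792 cont=61.7938 V=62.5792[EX]; j=3 S=79.4796 intr=44.8504 cont=44.0650 V=44.8504[EX]; j=4 S=102.2983 intr=22.0317 cont=22.6266 V=22.6266[hold]; j=5 S=131.6684 intr=0.0000 cont=5.5784 V=5.5784[hold]; j=6 S=169.4706 intr=0.0000 cont=0.0000 V=0.0000[hold]; j=7 S=218.1259 intr=0.0000 cont=0.0000 V=0.0000[hold]  S*(7)=79.4796
k=6: j=0 S=42.2886 intr=82.0414 cont=81.2560 V=82.0414[EX]; j=1 S=54.4297 intr=69.9003 cont=69.1149 V=69.9003[EX]; j=2 S=70.0566 intr=54.2734 cont=53.4880 V=54.2734[EX]; j=3 S=90.1700 intr=34.1600 cont=33.6664 V=34.1600[EX]; j=4 S=116.0580 intr=8.2720 cont=14.1216 V=14.1216[hold]; j=5 S=149.3784 intr=0.0000 cont=2.8070 V=2.8070[hold]; j=6 S=192.2652 intr=0.0000 cont=0.0000 V=0.0000[hold]  S*(6)=90.1700
k=5: j=0 S=47.9766 intr=76.3534 cont=75.5680 V=76.3534[EX]; j=1 S=61.7508 intr=62.5792 cont=61.7938 V=62.5792[EX]; j=2 S=79.4796 intr=44.8504 cont=44.0650 V=44.8504[EX]; j=3 S=102.2983 intr=22.0317 cont=24.1155 V=24.1155[hold]; j=4 S=131.6684 intr=0.0000 cont=8.4827 V=8.4827[hold]; j=5 S=169.4706 intr=0.0000 cont=1.4124 V=1.4124[hold]  S*(5)=79.4796
k=4: j=0 S=54.4297 intr=69.9003 cont=69.1149 V=69.9003[EX]; j=1 S=70.0566 intr=54.2734 cont=53.4880 V=54.2734[EX]; j=2 S=90.1700 intr=34.1600 cont=34.3967 V=34.3967[hold]; j=3 S=116.0580 intr=8.2720 cont=16.2953 V=16.2953[hold]; j=4 S=149.3784 intr=0.0000 cont=4.9612 V=4.9612[hold]  S*(4)=70.0566
k=3: j=0 S=61.7508 intr=62.5792 cont=61.7938 V=62.5792[EX]; j=1 S=79.4796 intr=44.8504 cont=44.1812 V=44.8504[EX]; j=2 S=102.2983 intr=22.0317 cont=25.3008 V=25.3008[hold]; j=3 S=131.6684 intr=0.0000 cont=10.6331 V=10.6331[hold]  S*(3)=79.4796
k=2: j=0 S=70.0566 intr=54.2734 cont=53.4880 V=54.2734[EX]; j=1 S=90.1700 intr=34.1600 cont=34.9781 V=34.9781[hold]; j=2 S=116.0580 intr=8.2720 cont=17.9466 V=17.9466[hold]  S*(2)=70.0566
k=1: j=0 S=79.4796 intr=44.8504 cont=44.4663 V=44.8504[EX]; j=1 S=102.2983 intr=22.0317 cont=26.4033 V=26.4033[hold]  S*(1)=79.4796
k=0: j=0 S=90.1700 intr=34.1600 cont=35.5189 V=35.5189[hold]  S*(0)=-

price = 35.5189
boundary = - 79.4796 70.0566 79.4796 70.0566 79.4796 90.1700 79.4796 90.1700
tree:
35.5189
44.8504 26.4033
54.2734 34.9781 17.9466
62.5792 44.8504 25.3008 10.6331
69.9003 54.2734 34.3967 16.2953 4.9612
76.3534 62.5792 44.8504 24.1155 8.4827 1.4124
82.0414 69.9003 54.2734 34.1600 14.1216 2.8070 0.0000
87.0551 76.3534 62.5792 44.8504 22.6266 5.5784 0.0000 0.0000
91.4743 82.0414 69.9003 54.2734 34.1600 11.0861 0.0000 0.0000 0.0000
95.3696 87.0551 76.3534 62.5792 44.8504 22.0317 0.0000 0.0000 0.0000 0.0000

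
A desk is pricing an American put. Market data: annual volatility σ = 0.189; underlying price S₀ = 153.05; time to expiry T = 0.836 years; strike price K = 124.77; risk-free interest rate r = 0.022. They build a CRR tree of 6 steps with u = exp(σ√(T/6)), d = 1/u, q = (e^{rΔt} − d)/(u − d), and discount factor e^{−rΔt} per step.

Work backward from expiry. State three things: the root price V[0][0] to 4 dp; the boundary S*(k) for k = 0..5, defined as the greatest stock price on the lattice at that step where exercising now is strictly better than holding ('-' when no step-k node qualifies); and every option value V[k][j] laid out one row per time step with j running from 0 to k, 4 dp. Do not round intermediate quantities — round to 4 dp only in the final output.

Δt=0.13933, u=1.07310, d=0.93188, q=0.50411, disc=e^(-rΔt)=0.99694
k=6 terminal: V=max(K-S,0) → 24.5395 9.3509 0.0000 0.0000 0.0000 0.0000 0.0000
k=5: j=0 S=107.5570 intr=17.2130 cont=16.8311 V=17.2130[EX]; j=1 S=123.8559 intr=0.9141 cont=4.6228 V=4.6228[hold]; j=2 S=142.6246 intr=0.0000 cont=0.0000 V=0.0000[hold]; j=3 S=164.2375 intr=0.0000 cont=0.0000 V=0.0000[hold]; j=4 S=189.1255 intr=0.0000 cont=0.0000 V=0.0000[hold]; j=5 S=217.7850 intr=0.0000 cont=0.0000 V=0.0000[hold]  S*(5)=107.5570
k=4: j=0 S=115.4191 intr=9.3509 cont=10.8329 V=10.8329[hold]; j=1 S=132.9093 intr=0.0000 cont=2.2854 V=2.2854[hold]; j=2 S=153.0500 intr=0.0000 cont=0.0000 V=0.0000[hold]; j=3 S=176.2427 intr=0.0000 cont=0.0000 V=0.0000[hold]; j=4 S=202.9500 intr=0.0000 cont=0.0000 V=0.0000[hold]  S*(4)=-
k=3: j=0 S=123.8559 intr=0.9141 cont=6.5041 V=6.5041[hold]; j=1 S=142.6246 intr=0.0000 cont=1.1298 V=1.1298[hold]; j=2 S=164.2375 intr=0.0000 cont=0.0000 V=0.0000[hold]; j=3 S=189.1255 intr=0.0000 cont=0.0000 V=0.0000[hold]  S*(3)=-
k=2: j=0 S=132.9093 intr=0.0000 cont=3.7832 V=3.7832[hold]; j=1 S=153.0500 intr=0.0000 cont=0.5586 V=0.5586[hold]; j=2 S=176.2427 intr=0.0000 cont=0.0000 V=0.0000[hold]  S*(2)=-
k=1: j=0 S=142.6246 intr=0.0000 cont=2.1510 V=2.1510[hold]; j=1 S=164.2375 intr=0.0000 cont=0.2761 V=0.2761[hold]  S*(1)=-
k=0: j=0 S=153.0500 intr=0.0000 cont=1.2022 V=1.2022[hold]  S*(0)=-

price = 1.2022
boundary = - - - - - 107.5570
tree:
1.2022
2.1510 0.2761
3.7832 0.5586 0.0000
6.5041 1.1298 0.0000 0.0000
10.8329 2.2854 0.0000 0.0000 0.0000
17.2130 4.6228 0.0000 0.0000 0.0000 0.0000
24.5395 9.3509 0.0000 0.0000 0.0000 0.0000 0.0000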